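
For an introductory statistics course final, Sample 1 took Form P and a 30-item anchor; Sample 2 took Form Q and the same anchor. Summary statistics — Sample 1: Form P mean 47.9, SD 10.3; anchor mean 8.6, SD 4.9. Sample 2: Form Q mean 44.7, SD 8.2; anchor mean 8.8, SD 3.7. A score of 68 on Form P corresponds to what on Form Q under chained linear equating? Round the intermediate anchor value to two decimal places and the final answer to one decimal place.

65.4

Form P → anchor (Sample 1): v = (4.9/10.3)(68 − 47.9) + 8.6 = 18.16
anchor → Form Q (Sample 2): y = (8.2/3.7)(18.16 − 8.8) + 44.7 = 65.4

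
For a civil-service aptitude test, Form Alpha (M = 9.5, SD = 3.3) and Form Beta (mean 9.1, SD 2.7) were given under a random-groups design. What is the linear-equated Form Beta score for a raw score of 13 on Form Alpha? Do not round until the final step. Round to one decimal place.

Linear equating: y = (SD_Y/SD_X)(x − M_X) + M_Y
y = (2.7/3.3)(13 − 9.5) + 9.1
y = 0.818182 × 3.5 + 9.1 = 2.8636 + 9.1 = 12.0

12.0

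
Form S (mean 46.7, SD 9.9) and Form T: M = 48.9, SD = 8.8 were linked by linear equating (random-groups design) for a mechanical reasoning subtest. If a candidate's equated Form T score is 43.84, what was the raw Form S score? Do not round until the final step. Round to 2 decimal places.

Invert y = (SD_Y/SD_X)(x − M_X) + M_Y:
x = (SD_X/SD_Y)(y − M_Y) + M_X = (9.9/8.8)(43.84 − 48.9) + 46.7
x = 1.125000 × -5.060 + 46.7 = 41.01

41.01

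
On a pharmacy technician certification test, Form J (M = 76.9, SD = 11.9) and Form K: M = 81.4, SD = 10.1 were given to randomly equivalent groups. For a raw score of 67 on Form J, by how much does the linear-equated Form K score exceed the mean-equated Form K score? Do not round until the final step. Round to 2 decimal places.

1.50

Mean-equated: 67 + (81.4 − 76.9) = 71.50
Linear-equated: (10.1/11.9)(67 − 76.9) + 81.4 = 72.997
Difference = 72.997 − 71.50 = 1.50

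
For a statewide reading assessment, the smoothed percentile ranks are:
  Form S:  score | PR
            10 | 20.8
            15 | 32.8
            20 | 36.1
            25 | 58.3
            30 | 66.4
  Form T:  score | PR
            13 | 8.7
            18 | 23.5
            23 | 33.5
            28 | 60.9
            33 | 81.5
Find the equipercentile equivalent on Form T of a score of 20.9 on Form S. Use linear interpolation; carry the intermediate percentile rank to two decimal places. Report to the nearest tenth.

PR of 20.9 on Form S: 36.1 + (20.9 − 20)/(25 − 20) × (58.3 − 36.1) = 40.10
On Form T, PR 40.10 falls between score 23 (PR 33.5) and 28 (PR 60.9).
Interpolate: 23 + (40.10 − 33.5)/(60.9 − 33.5) × (28 − 23) = 24.2

24.2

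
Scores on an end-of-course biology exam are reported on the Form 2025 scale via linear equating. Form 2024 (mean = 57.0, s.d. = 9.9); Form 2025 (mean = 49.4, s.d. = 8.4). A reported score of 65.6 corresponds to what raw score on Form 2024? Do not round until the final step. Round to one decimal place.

Invert y = (SD_Y/SD_X)(x − M_X) + M_Y:
x = (SD_X/SD_Y)(y − M_Y) + M_X = (9.9/8.4)(65.6 − 49.4) + 57.0
x = 1.178571 × 16.200 + 57.0 = 76.1

76.1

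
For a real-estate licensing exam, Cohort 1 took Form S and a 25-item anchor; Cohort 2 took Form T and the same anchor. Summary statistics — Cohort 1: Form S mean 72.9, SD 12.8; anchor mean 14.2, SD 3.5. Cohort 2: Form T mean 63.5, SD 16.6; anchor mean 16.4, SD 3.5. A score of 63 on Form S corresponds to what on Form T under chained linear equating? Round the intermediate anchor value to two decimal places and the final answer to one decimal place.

Form S → anchor (Cohort 1): v = (3.5/12.8)(63 − 72.9) + 14.2 = 11.49
anchor → Form T (Cohort 2): y = (16.6/3.5)(11.49 − 16.4) + 63.5 = 40.2

40.2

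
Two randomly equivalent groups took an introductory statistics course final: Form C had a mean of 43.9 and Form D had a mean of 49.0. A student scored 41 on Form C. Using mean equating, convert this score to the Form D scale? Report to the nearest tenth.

Mean equating: y = x + (M_Y − M_X) = 41 + (49.0 − 43.9) = 46.1

46.1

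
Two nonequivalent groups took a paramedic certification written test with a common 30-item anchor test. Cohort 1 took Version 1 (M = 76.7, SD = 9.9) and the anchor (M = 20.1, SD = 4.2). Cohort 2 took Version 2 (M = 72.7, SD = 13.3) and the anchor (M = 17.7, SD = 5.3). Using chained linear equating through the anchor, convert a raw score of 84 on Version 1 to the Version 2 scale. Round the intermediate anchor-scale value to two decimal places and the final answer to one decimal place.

86.5

Version 1 → anchor (Cohort 1): v = (4.2/9.9)(84 − 76.7) + 20.1 = 23.20
anchor → Version 2 (Cohort 2): y = (13.3/5.3)(23.20 − 17.7) + 72.7 = 86.5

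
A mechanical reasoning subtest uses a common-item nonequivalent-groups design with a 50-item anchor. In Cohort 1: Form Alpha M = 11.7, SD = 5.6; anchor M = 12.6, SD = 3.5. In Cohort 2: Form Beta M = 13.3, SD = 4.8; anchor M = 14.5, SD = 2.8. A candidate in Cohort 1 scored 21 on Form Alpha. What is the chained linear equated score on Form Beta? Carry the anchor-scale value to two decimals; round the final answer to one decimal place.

20.0

Form Alpha → anchor (Cohort 1): v = (3.5/5.6)(21 − 11.7) + 12.6 = 18.41
anchor → Form Beta (Cohort 2): y = (4.8/2.8)(18.41 − 14.5) + 13.3 = 20.0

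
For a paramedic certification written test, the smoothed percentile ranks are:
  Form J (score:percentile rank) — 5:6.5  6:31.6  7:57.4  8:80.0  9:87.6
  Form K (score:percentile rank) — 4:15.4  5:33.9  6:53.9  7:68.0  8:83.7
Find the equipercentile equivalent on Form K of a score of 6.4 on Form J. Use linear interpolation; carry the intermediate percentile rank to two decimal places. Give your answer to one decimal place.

5.4

PR of 6.4 on Form J: 31.6 + (6.4 − 6)/(7 − 6) × (57.4 − 31.6) = 41.92
On Form K, PR 41.92 falls between score 5 (PR 33.9) and 6 (PR 53.9).
Interpolate: 5 + (41.92 − 33.9)/(53.9 − 33.9) × (6 − 5) = 5.4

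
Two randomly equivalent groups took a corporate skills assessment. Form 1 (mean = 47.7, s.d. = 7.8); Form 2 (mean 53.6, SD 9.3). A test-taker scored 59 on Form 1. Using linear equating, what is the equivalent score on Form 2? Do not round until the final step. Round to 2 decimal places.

67.07

Linear equating: y = (SD_Y/SD_X)(x − M_X) + M_Y
y = (9.3/7.8)(59 − 47.7) + 53.6
y = 1.192308 × 11.3 + 53.6 = 13.4731 + 53.6 = 67.07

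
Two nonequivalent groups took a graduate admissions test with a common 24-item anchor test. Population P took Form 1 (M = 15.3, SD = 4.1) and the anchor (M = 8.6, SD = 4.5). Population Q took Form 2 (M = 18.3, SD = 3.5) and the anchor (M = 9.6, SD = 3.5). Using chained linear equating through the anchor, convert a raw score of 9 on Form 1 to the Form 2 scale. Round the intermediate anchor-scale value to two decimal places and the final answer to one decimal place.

Form 1 → anchor (Population P): v = (4.5/4.1)(9 − 15.3) + 8.6 = 1.69
anchor → Form 2 (Population Q): y = (3.5/3.5)(1.69 − 9.6) + 18.3 = 10.4

10.4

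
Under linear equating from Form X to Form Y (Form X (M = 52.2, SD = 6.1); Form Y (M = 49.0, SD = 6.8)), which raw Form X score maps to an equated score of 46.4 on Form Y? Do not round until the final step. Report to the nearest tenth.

49.9

Invert y = (SD_Y/SD_X)(x − M_X) + M_Y:
x = (SD_X/SD_Y)(y − M_Y) + M_X = (6.1/6.8)(46.4 − 49.0) + 52.2
x = 0.897059 × -2.600 + 52.2 = 49.9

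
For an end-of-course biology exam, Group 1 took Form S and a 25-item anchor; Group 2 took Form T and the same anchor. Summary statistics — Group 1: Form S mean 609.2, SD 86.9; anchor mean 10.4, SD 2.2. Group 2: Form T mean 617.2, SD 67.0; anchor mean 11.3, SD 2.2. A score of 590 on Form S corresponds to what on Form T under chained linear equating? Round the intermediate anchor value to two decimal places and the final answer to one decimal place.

Form S → anchor (Group 1): v = (2.2/86.9)(590 − 609.2) + 10.4 = 9.91
anchor → Form T (Group 2): y = (67.0/2.2)(9.91 − 11.3) + 617.2 = 574.9

574.9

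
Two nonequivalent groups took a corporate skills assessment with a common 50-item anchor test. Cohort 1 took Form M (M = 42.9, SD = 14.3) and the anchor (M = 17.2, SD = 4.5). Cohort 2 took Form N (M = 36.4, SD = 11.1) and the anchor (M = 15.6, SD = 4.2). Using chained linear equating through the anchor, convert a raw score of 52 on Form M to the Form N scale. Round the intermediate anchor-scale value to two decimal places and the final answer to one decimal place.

48.2

Form M → anchor (Cohort 1): v = (4.5/14.3)(52 − 42.9) + 17.2 = 20.06
anchor → Form N (Cohort 2): y = (11.1/4.2)(20.06 − 15.6) + 36.4 = 48.2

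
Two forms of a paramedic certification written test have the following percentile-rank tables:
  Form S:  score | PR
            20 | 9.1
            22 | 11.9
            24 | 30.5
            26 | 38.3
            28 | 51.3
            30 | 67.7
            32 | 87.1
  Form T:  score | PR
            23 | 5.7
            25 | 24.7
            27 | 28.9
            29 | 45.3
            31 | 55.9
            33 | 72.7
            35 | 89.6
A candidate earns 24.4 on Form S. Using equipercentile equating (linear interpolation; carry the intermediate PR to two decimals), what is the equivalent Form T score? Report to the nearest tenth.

27.4

PR of 24.4 on Form S: 30.5 + (24.4 − 24)/(26 − 24) × (38.3 − 30.5) = 32.06
On Form T, PR 32.06 falls between score 27 (PR 28.9) and 29 (PR 45.3).
Interpolate: 27 + (32.06 − 28.9)/(45.3 − 28.9) × (29 − 27) = 27.4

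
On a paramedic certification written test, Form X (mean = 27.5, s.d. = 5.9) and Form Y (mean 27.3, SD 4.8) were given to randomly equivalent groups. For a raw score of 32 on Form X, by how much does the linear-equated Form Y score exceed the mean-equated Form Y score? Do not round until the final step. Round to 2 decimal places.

Mean-equated: 32 + (27.3 − 27.5) = 31.80
Linear-equated: (4.8/5.9)(32 − 27.5) + 27.3 = 30.961
Difference = 30.961 − 31.80 = -0.84

-0.84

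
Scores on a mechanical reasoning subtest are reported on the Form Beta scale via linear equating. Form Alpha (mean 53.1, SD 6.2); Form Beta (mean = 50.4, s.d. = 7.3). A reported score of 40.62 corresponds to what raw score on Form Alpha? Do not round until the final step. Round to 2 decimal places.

44.79

Invert y = (SD_Y/SD_X)(x − M_X) + M_Y:
x = (SD_X/SD_Y)(y − M_Y) + M_X = (6.2/7.3)(40.62 − 50.4) + 53.1
x = 0.849315 × -9.780 + 53.1 = 44.79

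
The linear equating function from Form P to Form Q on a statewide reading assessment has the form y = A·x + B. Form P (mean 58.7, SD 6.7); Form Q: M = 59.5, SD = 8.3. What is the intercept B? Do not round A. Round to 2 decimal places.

-13.22

A = SD_Y / SD_X = 8.3 / 6.7 = 1.238806
B = M_Y − A·M_X = 59.5 − 1.238806 × 58.7 = -13.22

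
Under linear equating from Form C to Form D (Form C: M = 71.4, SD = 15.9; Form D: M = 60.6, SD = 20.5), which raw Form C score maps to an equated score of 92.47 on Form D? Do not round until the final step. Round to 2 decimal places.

Invert y = (SD_Y/SD_X)(x − M_X) + M_Y:
x = (SD_X/SD_Y)(y − M_Y) + M_X = (15.9/20.5)(92.47 − 60.6) + 71.4
x = 0.775610 × 31.870 + 71.4 = 96.12

96.12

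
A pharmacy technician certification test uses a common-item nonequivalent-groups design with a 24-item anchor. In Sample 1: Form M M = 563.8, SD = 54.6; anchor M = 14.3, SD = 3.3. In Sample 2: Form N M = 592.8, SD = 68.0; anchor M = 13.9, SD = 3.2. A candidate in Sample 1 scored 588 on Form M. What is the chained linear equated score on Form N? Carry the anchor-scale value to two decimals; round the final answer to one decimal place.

632.3

Form M → anchor (Sample 1): v = (3.3/54.6)(588 − 563.8) + 14.3 = 15.76
anchor → Form N (Sample 2): y = (68.0/3.2)(15.76 − 13.9) + 592.8 = 632.3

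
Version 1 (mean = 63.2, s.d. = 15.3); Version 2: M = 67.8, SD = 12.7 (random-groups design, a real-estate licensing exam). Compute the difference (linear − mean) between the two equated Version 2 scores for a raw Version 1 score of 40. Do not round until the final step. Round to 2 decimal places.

3.94

Mean-equated: 40 + (67.8 − 63.2) = 44.60
Linear-equated: (12.7/15.3)(40 − 63.2) + 67.8 = 48.542
Difference = 48.542 − 44.60 = 3.94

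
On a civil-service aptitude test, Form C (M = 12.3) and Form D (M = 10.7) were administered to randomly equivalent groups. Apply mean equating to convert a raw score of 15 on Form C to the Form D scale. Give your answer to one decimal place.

13.4

Mean equating: y = x + (M_Y − M_X) = 15 + (10.7 − 12.3) = 13.4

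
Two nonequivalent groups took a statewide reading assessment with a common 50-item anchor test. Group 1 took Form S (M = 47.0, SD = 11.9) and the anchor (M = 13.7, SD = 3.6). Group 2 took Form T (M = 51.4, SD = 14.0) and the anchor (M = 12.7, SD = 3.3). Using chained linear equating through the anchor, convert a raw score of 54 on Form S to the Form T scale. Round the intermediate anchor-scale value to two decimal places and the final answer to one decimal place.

64.6

Form S → anchor (Group 1): v = (3.6/11.9)(54 − 47.0) + 13.7 = 15.82
anchor → Form T (Group 2): y = (14.0/3.3)(15.82 − 12.7) + 51.4 = 64.6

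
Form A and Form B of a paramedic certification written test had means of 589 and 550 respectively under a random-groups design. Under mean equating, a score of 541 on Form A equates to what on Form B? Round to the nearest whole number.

502

Mean equating: y = x + (M_Y − M_X) = 541 + (550 − 589) = 502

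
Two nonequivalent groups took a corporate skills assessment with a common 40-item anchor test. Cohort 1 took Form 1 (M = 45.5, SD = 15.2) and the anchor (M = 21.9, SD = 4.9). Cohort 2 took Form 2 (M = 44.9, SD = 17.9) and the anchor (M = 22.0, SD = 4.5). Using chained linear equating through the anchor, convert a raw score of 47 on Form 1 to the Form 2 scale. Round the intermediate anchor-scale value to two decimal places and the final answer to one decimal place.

Form 1 → anchor (Cohort 1): v = (4.9/15.2)(47 − 45.5) + 21.9 = 22.38
anchor → Form 2 (Cohort 2): y = (17.9/4.5)(22.38 − 22.0) + 44.9 = 46.4

46.4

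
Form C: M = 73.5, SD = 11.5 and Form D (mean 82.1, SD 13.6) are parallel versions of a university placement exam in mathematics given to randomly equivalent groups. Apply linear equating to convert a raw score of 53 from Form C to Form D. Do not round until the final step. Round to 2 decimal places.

Linear equating: y = (SD_Y/SD_X)(x − M_X) + M_Y
y = (13.6/11.5)(53 − 73.5) + 82.1
y = 1.182609 × -20.5 + 82.1 = -24.2435 + 82.1 = 57.86

57.86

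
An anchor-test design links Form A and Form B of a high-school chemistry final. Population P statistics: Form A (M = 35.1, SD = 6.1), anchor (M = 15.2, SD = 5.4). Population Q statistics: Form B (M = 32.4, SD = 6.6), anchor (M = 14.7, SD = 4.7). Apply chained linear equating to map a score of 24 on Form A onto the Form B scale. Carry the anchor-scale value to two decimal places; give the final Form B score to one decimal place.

19.3

Form A → anchor (Population P): v = (5.4/6.1)(24 − 35.1) + 15.2 = 5.37
anchor → Form B (Population Q): y = (6.6/4.7)(5.37 − 14.7) + 32.4 = 19.3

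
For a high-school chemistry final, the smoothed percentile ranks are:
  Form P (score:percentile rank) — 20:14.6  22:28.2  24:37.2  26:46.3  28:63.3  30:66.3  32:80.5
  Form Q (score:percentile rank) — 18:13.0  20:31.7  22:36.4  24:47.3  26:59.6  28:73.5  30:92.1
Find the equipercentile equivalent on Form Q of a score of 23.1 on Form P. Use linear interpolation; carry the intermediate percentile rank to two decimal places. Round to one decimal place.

20.6

PR of 23.1 on Form P: 28.2 + (23.1 − 22)/(24 − 22) × (37.2 − 28.2) = 33.15
On Form Q, PR 33.15 falls between score 20 (PR 31.7) and 22 (PR 36.4).
Interpolate: 20 + (33.15 − 31.7)/(36.4 − 31.7) × (22 − 20) = 20.6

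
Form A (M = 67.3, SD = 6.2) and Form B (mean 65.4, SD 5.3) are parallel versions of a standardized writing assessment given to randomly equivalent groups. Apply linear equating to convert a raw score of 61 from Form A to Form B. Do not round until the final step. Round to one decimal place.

60.0

Linear equating: y = (SD_Y/SD_X)(x − M_X) + M_Y
y = (5.3/6.2)(61 − 67.3) + 65.4
y = 0.854839 × -6.3 + 65.4 = -5.3855 + 65.4 = 60.0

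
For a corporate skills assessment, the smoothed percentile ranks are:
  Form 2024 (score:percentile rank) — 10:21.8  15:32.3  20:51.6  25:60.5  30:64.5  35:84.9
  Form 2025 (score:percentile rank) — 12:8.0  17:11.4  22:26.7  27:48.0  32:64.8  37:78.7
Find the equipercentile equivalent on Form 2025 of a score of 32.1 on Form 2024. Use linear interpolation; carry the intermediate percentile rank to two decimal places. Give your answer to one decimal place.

PR of 32.1 on Form 2024: 64.5 + (32.1 − 30)/(35 − 30) × (84.9 − 64.5) = 73.07
On Form 2025, PR 73.07 falls between score 32 (PR 64.8) and 37 (PR 78.7).
Interpolate: 32 + (73.07 − 64.8)/(78.7 − 64.8) × (37 − 32) = 35.0

35.0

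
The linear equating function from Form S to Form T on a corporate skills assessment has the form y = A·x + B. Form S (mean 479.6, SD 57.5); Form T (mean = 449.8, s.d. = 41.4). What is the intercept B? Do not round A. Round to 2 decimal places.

A = SD_Y / SD_X = 41.4 / 57.5 = 0.720000
B = M_Y − A·M_X = 449.8 − 0.720000 × 479.6 = 104.49

104.49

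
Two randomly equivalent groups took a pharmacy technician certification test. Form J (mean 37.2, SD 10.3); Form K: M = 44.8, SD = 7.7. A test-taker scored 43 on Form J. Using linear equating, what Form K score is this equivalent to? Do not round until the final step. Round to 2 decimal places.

Linear equating: y = (SD_Y/SD_X)(x − M_X) + M_Y
y = (7.7/10.3)(43 − 37.2) + 44.8
y = 0.747573 × 5.8 + 44.8 = 4.3359 + 44.8 = 49.14

49.14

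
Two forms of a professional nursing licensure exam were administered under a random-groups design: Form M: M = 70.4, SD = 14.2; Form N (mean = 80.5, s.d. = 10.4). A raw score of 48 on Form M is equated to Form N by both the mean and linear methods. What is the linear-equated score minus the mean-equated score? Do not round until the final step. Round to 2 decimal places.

5.99

Mean-equated: 48 + (80.5 − 70.4) = 58.10
Linear-equated: (10.4/14.2)(48 − 70.4) + 80.5 = 64.094
Difference = 64.094 − 58.10 = 5.99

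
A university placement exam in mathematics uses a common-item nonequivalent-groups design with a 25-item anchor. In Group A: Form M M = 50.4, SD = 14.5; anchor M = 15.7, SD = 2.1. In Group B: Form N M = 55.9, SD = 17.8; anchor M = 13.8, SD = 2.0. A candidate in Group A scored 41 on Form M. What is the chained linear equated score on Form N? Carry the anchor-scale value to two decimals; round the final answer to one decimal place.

Form M → anchor (Group A): v = (2.1/14.5)(41 − 50.4) + 15.7 = 14.34
anchor → Form N (Group B): y = (17.8/2.0)(14.34 − 13.8) + 55.9 = 60.7

60.7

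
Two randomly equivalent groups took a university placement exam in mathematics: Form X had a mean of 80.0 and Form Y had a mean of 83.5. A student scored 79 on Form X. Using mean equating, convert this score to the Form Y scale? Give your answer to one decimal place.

82.5

Mean equating: y = x + (M_Y − M_X) = 79 + (83.5 − 80.0) = 82.5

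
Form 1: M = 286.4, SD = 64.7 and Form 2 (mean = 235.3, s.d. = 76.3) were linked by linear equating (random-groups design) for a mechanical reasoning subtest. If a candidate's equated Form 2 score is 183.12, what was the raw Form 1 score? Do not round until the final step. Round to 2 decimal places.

Invert y = (SD_Y/SD_X)(x − M_X) + M_Y:
x = (SD_X/SD_Y)(y − M_Y) + M_X = (64.7/76.3)(183.12 − 235.3) + 286.4
x = 0.847969 × -52.180 + 286.4 = 242.15

242.15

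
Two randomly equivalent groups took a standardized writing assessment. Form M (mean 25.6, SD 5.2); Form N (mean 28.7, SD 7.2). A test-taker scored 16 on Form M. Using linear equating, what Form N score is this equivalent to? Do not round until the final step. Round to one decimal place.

15.4

Linear equating: y = (SD_Y/SD_X)(x − M_X) + M_Y
y = (7.2/5.2)(16 − 25.6) + 28.7
y = 1.384615 × -9.6 + 28.7 = -13.2923 + 28.7 = 15.4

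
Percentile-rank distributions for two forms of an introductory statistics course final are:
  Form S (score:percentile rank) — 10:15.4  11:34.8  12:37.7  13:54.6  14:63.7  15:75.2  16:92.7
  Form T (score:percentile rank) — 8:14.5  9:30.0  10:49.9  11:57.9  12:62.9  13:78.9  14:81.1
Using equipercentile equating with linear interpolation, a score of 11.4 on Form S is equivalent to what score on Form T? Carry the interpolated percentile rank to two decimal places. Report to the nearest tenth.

PR of 11.4 on Form S: 34.8 + (11.4 − 11)/(12 − 11) × (37.7 − 34.8) = 35.96
On Form T, PR 35.96 falls between score 9 (PR 30.0) and 10 (PR 49.9).
Interpolate: 9 + (35.96 − 30.0)/(49.9 − 30.0) × (10 − 9) = 9.3

9.3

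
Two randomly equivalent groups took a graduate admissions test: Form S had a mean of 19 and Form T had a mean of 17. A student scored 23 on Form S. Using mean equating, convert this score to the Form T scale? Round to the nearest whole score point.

21

Mean equating: y = x + (M_Y − M_X) = 23 + (17 − 19) = 21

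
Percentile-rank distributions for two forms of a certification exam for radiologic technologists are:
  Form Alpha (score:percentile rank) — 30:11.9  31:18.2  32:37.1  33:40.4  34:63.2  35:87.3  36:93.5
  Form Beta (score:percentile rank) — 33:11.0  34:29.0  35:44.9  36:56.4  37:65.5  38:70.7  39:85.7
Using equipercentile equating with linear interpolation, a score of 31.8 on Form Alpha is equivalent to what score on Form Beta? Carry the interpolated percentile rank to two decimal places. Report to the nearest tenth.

34.3

PR of 31.8 on Form Alpha: 18.2 + (31.8 − 31)/(32 − 31) × (37.1 − 18.2) = 33.32
On Form Beta, PR 33.32 falls between score 34 (PR 29.0) and 35 (PR 44.9).
Interpolate: 34 + (33.32 − 29.0)/(44.9 − 29.0) × (35 − 34) = 34.3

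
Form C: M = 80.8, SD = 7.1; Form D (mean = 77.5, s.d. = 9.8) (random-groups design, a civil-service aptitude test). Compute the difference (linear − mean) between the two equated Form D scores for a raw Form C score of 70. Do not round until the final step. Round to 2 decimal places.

Mean-equated: 70 + (77.5 − 80.8) = 66.70
Linear-equated: (9.8/7.1)(70 − 80.8) + 77.5 = 62.593
Difference = 62.593 − 66.70 = -4.11

-4.11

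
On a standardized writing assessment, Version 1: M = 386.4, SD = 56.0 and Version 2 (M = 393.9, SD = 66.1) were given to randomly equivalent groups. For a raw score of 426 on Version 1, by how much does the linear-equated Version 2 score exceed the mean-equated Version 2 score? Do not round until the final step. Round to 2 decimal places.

Mean-equated: 426 + (393.9 − 386.4) = 433.50
Linear-equated: (66.1/56.0)(426 − 386.4) + 393.9 = 440.642
Difference = 440.642 − 433.50 = 7.14

7.14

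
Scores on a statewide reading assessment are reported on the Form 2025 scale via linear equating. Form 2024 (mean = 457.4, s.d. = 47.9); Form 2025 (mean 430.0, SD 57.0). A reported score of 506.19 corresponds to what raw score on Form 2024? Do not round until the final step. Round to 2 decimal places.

Invert y = (SD_Y/SD_X)(x − M_X) + M_Y:
x = (SD_X/SD_Y)(y − M_Y) + M_X = (47.9/57.0)(506.19 − 430.0) + 457.4
x = 0.840351 × 76.190 + 457.4 = 521.43

521.43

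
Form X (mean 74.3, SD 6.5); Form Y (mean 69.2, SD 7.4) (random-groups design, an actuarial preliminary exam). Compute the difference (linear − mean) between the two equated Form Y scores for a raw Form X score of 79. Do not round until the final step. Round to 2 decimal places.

Mean-equated: 79 + (69.2 − 74.3) = 73.90
Linear-equated: (7.4/6.5)(79 − 74.3) + 69.2 = 74.551
Difference = 74.551 − 73.90 = 0.65

0.65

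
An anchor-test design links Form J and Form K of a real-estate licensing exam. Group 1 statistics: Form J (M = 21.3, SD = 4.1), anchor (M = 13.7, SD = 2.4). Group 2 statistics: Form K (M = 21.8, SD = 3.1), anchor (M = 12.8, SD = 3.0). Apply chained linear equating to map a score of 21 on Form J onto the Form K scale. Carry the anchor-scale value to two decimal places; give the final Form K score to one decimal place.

22.5

Form J → anchor (Group 1): v = (2.4/4.1)(21 − 21.3) + 13.7 = 13.52
anchor → Form K (Group 2): y = (3.1/3.0)(13.52 − 12.8) + 21.8 = 22.5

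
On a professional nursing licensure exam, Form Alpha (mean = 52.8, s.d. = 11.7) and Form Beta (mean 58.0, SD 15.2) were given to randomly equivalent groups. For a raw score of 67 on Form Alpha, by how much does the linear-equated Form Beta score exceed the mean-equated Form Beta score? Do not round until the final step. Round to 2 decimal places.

Mean-equated: 67 + (58.0 − 52.8) = 72.20
Linear-equated: (15.2/11.7)(67 − 52.8) + 58.0 = 76.448
Difference = 76.448 − 72.20 = 4.25

4.25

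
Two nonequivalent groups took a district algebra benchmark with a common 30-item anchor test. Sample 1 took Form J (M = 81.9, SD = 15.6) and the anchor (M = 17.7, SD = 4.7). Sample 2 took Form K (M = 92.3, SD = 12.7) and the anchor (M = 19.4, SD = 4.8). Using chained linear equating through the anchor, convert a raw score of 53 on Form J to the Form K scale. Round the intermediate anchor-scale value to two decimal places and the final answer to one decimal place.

Form J → anchor (Sample 1): v = (4.7/15.6)(53 − 81.9) + 17.7 = 8.99
anchor → Form K (Sample 2): y = (12.7/4.8)(8.99 − 19.4) + 92.3 = 64.8

64.8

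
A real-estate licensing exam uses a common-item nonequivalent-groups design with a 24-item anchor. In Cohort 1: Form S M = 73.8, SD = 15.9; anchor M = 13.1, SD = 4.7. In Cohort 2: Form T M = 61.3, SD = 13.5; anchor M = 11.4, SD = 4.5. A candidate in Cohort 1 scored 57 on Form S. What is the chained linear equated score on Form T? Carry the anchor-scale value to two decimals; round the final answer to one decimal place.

51.5

Form S → anchor (Cohort 1): v = (4.7/15.9)(57 − 73.8) + 13.1 = 8.13
anchor → Form T (Cohort 2): y = (13.5/4.5)(8.13 − 11.4) + 61.3 = 51.5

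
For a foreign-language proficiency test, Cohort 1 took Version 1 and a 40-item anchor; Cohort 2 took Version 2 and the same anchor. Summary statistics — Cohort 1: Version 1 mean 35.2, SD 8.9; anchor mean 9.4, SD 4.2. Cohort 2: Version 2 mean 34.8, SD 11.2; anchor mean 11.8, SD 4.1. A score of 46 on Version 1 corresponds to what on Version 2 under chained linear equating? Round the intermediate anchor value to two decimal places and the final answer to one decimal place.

42.2

Version 1 → anchor (Cohort 1): v = (4.2/8.9)(46 − 35.2) + 9.4 = 14.50
anchor → Version 2 (Cohort 2): y = (11.2/4.1)(14.50 − 11.8) + 34.8 = 42.2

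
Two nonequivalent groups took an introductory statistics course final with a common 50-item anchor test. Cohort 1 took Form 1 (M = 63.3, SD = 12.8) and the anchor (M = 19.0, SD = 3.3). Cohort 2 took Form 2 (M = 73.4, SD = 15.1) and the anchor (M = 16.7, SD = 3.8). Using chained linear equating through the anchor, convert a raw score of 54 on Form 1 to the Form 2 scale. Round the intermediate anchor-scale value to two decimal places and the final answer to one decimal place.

73.0

Form 1 → anchor (Cohort 1): v = (3.3/12.8)(54 − 63.3) + 19.0 = 16.60
anchor → Form 2 (Cohort 2): y = (15.1/3.8)(16.60 − 16.7) + 73.4 = 73.0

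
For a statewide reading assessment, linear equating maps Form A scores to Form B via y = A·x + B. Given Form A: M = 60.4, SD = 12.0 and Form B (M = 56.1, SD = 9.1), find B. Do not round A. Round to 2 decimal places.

10.30

A = SD_Y / SD_X = 9.1 / 12.0 = 0.758333
B = M_Y − A·M_X = 56.1 − 0.758333 × 60.4 = 10.30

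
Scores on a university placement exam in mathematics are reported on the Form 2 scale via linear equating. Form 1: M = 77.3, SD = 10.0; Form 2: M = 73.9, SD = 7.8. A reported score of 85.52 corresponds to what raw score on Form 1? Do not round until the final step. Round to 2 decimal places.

92.20

Invert y = (SD_Y/SD_X)(x − M_X) + M_Y:
x = (SD_X/SD_Y)(y − M_Y) + M_X = (10.0/7.8)(85.52 − 73.9) + 77.3
x = 1.282051 × 11.620 + 77.3 = 92.20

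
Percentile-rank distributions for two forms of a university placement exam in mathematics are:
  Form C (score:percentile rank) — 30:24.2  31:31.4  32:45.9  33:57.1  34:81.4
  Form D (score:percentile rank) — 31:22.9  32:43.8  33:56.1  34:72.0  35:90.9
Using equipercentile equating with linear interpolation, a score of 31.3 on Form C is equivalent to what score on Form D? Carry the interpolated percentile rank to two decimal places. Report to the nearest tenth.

PR of 31.3 on Form C: 31.4 + (31.3 − 31)/(32 − 31) × (45.9 − 31.4) = 35.75
On Form D, PR 35.75 falls between score 31 (PR 22.9) and 32 (PR 43.8).
Interpolate: 31 + (35.75 − 22.9)/(43.8 − 22.9) × (32 − 31) = 31.6

31.6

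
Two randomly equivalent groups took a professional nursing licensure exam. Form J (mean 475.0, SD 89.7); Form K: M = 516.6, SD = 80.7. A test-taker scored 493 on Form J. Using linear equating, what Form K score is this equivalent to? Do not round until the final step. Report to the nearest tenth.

Linear equating: y = (SD_Y/SD_X)(x − M_X) + M_Y
y = (80.7/89.7)(493 − 475.0) + 516.6
y = 0.899666 × 18.0 + 516.6 = 16.1940 + 516.6 = 532.8

532.8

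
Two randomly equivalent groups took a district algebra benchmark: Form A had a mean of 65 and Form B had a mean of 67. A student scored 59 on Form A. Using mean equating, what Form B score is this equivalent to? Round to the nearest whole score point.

Mean equating: y = x + (M_Y − M_X) = 59 + (67 − 65) = 61

61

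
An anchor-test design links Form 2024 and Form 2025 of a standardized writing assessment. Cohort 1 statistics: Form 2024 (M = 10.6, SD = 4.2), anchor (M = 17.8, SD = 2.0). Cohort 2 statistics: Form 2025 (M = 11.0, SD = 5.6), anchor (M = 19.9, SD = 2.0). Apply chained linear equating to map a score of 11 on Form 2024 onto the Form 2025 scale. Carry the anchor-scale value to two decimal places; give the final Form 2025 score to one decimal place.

Form 2024 → anchor (Cohort 1): v = (2.0/4.2)(11 − 10.6) + 17.8 = 17.99
anchor → Form 2025 (Cohort 2): y = (5.6/2.0)(17.99 − 19.9) + 11.0 = 5.7

5.7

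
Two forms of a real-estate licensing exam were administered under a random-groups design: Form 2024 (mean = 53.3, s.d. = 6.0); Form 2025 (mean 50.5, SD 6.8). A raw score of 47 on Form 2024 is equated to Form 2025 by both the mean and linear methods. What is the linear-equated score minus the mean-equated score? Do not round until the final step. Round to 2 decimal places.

Mean-equated: 47 + (50.5 − 53.3) = 44.20
Linear-equated: (6.8/6.0)(47 − 53.3) + 50.5 = 43.360
Difference = 43.360 − 44.20 = -0.84

-0.84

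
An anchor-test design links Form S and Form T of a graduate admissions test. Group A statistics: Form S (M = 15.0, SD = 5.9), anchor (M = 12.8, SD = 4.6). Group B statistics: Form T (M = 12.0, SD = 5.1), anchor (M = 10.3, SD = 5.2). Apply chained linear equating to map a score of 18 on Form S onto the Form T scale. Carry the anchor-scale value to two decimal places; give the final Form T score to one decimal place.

Form S → anchor (Group A): v = (4.6/5.9)(18 − 15.0) + 12.8 = 15.14
anchor → Form T (Group B): y = (5.1/5.2)(15.14 − 10.3) + 12.0 = 16.7

16.7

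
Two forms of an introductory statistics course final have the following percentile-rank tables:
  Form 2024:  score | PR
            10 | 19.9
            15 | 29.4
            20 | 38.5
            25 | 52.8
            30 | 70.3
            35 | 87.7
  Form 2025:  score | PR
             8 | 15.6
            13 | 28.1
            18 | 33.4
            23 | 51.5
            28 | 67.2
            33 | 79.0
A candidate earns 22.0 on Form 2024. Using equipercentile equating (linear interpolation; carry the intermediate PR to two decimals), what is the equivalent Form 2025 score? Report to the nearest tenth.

PR of 22.0 on Form 2024: 38.5 + (22.0 − 20)/(25 − 20) × (52.8 − 38.5) = 44.22
On Form 2025, PR 44.22 falls between score 18 (PR 33.4) and 23 (PR 51.5).
Interpolate: 18 + (44.22 − 33.4)/(51.5 − 33.4) × (23 − 18) = 21.0

21.0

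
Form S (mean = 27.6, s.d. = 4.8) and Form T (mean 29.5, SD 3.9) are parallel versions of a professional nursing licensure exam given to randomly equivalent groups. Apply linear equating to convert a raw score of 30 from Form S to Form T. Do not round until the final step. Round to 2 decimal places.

31.45

Linear equating: y = (SD_Y/SD_X)(x − M_X) + M_Y
y = (3.9/4.8)(30 − 27.6) + 29.5
y = 0.812500 × 2.4 + 29.5 = 1.9500 + 29.5 = 31.45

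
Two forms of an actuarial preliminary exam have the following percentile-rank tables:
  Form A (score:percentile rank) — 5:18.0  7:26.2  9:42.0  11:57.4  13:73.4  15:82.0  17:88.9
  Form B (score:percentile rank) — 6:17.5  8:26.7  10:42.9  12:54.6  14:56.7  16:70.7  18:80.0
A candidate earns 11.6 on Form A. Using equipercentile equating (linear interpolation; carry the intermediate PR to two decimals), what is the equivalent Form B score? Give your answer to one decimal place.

14.8

PR of 11.6 on Form A: 57.4 + (11.6 − 11)/(13 − 11) × (73.4 − 57.4) = 62.20
On Form B, PR 62.20 falls between score 14 (PR 56.7) and 16 (PR 70.7).
Interpolate: 14 + (62.20 − 56.7)/(70.7 − 56.7) × (16 − 14) = 14.8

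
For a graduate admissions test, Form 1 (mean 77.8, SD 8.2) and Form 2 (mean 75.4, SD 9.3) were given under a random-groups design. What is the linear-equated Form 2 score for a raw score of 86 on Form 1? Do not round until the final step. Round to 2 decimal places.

Linear equating: y = (SD_Y/SD_X)(x − M_X) + M_Y
y = (9.3/8.2)(86 − 77.8) + 75.4
y = 1.134146 × 8.2 + 75.4 = 9.3000 + 75.4 = 84.70

84.70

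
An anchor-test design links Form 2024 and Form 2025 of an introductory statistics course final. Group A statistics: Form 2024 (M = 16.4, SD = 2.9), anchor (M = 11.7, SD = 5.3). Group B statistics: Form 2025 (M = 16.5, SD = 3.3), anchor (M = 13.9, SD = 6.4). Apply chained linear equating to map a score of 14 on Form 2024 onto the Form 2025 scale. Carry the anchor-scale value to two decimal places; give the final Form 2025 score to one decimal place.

13.1

Form 2024 → anchor (Group A): v = (5.3/2.9)(14 − 16.4) + 11.7 = 7.31
anchor → Form 2025 (Group B): y = (3.3/6.4)(7.31 − 13.9) + 16.5 = 13.1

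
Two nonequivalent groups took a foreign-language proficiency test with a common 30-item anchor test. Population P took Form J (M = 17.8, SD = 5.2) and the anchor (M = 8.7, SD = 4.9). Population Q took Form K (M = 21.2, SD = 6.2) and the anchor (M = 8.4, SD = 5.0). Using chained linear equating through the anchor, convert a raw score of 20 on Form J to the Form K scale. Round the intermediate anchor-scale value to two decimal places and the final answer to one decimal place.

24.1

Form J → anchor (Population P): v = (4.9/5.2)(20 − 17.8) + 8.7 = 10.77
anchor → Form K (Population Q): y = (6.2/5.0)(10.77 − 8.4) + 21.2 = 24.1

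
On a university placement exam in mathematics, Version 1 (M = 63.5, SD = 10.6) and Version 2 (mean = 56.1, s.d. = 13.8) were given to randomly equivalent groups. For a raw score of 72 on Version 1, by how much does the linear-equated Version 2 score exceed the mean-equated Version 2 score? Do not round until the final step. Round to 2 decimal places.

2.57

Mean-equated: 72 + (56.1 − 63.5) = 64.60
Linear-equated: (13.8/10.6)(72 − 63.5) + 56.1 = 67.166
Difference = 67.166 − 64.60 = 2.57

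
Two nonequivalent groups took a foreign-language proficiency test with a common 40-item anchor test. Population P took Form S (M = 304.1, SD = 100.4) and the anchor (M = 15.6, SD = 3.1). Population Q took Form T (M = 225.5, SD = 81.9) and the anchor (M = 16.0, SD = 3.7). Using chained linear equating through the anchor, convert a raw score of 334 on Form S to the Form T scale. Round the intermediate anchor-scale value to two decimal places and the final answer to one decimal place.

Form S → anchor (Population P): v = (3.1/100.4)(334 − 304.1) + 15.6 = 16.52
anchor → Form T (Population Q): y = (81.9/3.7)(16.52 − 16.0) + 225.5 = 237.0

237.0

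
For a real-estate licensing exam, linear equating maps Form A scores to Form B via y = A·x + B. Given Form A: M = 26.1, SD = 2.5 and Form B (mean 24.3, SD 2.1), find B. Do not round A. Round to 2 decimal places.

2.38

A = SD_Y / SD_X = 2.1 / 2.5 = 0.840000
B = M_Y − A·M_X = 24.3 − 0.840000 × 26.1 = 2.38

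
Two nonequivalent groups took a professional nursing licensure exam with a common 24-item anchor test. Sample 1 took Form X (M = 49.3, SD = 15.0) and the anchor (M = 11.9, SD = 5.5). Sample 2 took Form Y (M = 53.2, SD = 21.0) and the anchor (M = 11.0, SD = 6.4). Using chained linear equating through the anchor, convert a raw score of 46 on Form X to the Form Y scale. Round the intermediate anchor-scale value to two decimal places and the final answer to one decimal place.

52.2

Form X → anchor (Sample 1): v = (5.5/15.0)(46 − 49.3) + 11.9 = 10.69
anchor → Form Y (Sample 2): y = (21.0/6.4)(10.69 − 11.0) + 53.2 = 52.2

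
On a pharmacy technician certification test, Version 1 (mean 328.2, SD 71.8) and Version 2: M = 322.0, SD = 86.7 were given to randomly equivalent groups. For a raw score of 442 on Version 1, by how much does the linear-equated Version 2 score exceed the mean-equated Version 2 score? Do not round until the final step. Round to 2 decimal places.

Mean-equated: 442 + (322.0 − 328.2) = 435.80
Linear-equated: (86.7/71.8)(442 − 328.2) + 322.0 = 459.416
Difference = 459.416 − 435.80 = 23.62

23.62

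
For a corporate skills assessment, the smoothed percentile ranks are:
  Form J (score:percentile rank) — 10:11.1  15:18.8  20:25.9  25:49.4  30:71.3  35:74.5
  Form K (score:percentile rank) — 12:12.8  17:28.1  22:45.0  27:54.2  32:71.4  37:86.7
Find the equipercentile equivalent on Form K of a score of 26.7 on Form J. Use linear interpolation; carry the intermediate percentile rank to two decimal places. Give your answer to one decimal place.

27.8

PR of 26.7 on Form J: 49.4 + (26.7 − 25)/(30 − 25) × (71.3 − 49.4) = 56.85
On Form K, PR 56.85 falls between score 27 (PR 54.2) and 32 (PR 71.4).
Interpolate: 27 + (56.85 − 54.2)/(71.4 − 54.2) × (32 − 27) = 27.8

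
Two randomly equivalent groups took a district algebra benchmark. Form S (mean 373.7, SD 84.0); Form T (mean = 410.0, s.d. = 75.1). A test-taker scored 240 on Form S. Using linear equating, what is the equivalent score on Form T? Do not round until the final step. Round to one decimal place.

290.5

Linear equating: y = (SD_Y/SD_X)(x − M_X) + M_Y
y = (75.1/84.0)(240 − 373.7) + 410.0
y = 0.894048 × -133.7 + 410.0 = -119.5342 + 410.0 = 290.5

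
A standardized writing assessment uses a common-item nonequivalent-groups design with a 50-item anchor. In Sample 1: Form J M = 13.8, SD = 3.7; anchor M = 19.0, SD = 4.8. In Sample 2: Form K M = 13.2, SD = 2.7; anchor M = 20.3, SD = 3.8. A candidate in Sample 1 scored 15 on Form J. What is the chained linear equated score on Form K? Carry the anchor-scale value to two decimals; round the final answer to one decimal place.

Form J → anchor (Sample 1): v = (4.8/3.7)(15 − 13.8) + 19.0 = 20.56
anchor → Form K (Sample 2): y = (2.7/3.8)(20.56 − 20.3) + 13.2 = 13.4

13.4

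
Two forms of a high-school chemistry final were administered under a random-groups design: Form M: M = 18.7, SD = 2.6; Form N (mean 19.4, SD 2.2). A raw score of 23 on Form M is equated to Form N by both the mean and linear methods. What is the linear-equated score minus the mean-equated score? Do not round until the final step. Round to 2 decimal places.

Mean-equated: 23 + (19.4 − 18.7) = 23.70
Linear-equated: (2.2/2.6)(23 − 18.7) + 19.4 = 23.038
Difference = 23.038 − 23.70 = -0.66

-0.66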